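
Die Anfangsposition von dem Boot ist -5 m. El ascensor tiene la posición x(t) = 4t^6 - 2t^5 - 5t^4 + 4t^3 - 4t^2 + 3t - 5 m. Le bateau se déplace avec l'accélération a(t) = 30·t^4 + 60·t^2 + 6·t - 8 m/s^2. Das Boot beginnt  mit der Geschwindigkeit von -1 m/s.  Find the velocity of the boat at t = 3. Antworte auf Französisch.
Pour résoudre ceci, nous devons prendre 1 primitive de notre équation de l'accélération a(t) = 30·t^4 + 60·t^2 + 6·t - 8. L'intégrale de l'accélération, avec v(0) = -1, donne la vitesse: v(t) = 6·t^5 + 20·t^3 + 3·t^2 - 8·t - 1. De l'équation de la vitesse v(t) = 6·t^5 + 20·t^3 + 3·t^2 - 8·t - 1, nous substituons t = 3 pour obtenir v = 2000.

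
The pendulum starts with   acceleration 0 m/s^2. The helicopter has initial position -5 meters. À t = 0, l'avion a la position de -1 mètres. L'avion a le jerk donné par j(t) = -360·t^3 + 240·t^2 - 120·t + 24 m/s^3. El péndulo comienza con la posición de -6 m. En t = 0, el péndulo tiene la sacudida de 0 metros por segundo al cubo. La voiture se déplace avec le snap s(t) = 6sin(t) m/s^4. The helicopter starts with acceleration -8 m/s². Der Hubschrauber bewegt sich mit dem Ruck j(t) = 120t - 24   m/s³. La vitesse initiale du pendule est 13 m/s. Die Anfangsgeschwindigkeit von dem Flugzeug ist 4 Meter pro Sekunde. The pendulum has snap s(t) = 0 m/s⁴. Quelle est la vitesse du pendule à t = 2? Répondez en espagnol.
Partiendo del snap s(t) = 0, tomamos 3 antiderivadas. La integral del snap es la sacudida. Usando j(0) = 0, obtenemos j(t) = 0. La integral de la sacudida es la aceleración. Usando a(0) = 0, obtenemos a(t) = 0. Tomando ∫a(t)dt y aplicando v(0) = 13, encontramos v(t) = 13. Tenemos la velocidad v(t) = 13. Sustituyendo t = 2: v(2) = 13.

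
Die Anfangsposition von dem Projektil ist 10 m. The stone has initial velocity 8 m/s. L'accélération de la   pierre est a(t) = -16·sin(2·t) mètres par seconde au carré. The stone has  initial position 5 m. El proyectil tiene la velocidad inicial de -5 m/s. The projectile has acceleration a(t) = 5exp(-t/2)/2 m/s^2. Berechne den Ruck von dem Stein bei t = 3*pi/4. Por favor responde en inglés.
We must differentiate our acceleration equation a(t) = -16·sin(2·t) 1 time. Differentiating acceleration, we get jerk: j(t) = -32·cos(2·t). We have jerk j(t) = -32·cos(2·t). Substituting t = 3*pi/4: j(3*pi/4) = 0.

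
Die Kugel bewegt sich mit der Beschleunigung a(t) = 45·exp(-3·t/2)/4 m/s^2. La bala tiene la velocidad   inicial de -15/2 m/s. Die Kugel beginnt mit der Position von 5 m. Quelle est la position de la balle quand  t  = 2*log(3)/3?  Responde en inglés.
Starting from acceleration a(t) = 45·exp(-3·t/2)/4, we take 2 integrals. Integrating acceleration and using the initial condition v(0) = -15/2, we get v(t) = -15·exp(-3·t/2)/2. The integral of velocity is position. Using x(0) = 5, we get x(t) = 5·exp(-3·t/2). Using x(t) = 5·exp(-3·t/2) and substituting t = 2*log(3)/3, we find x = 5/3.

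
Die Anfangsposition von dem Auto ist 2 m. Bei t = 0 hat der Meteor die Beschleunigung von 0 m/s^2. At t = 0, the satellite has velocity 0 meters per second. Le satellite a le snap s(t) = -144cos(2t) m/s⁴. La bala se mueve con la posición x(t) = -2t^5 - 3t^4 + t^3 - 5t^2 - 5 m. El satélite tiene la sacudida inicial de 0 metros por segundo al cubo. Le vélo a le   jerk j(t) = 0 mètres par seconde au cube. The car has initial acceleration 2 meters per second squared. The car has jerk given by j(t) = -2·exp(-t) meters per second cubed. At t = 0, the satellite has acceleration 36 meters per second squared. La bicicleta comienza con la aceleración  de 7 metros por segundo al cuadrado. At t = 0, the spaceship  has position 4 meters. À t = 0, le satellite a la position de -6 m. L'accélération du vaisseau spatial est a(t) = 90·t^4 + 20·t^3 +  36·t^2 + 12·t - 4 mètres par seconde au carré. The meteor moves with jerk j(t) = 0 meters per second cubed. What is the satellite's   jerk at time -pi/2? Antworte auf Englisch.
To solve this, we need to take 1 antiderivative of our snap equation s(t) = -144·cos(2·t). The integral of snap is jerk. Using j(0) = 0, we get j(t) = -72·sin(2·t). From the given jerk equation j(t) = -72·sin(2·t), we substitute t = -pi/2 to get j = 0.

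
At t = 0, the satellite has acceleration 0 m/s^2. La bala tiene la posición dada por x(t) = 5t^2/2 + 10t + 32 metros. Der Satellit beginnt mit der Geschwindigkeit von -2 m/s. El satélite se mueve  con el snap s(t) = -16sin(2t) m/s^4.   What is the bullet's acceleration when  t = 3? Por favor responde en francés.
Nous devons dériver notre équation de la position x(t) = 5·t^2/2 + 10·t + 32 2 fois. En dérivant la position, nous obtenons la vitesse: v(t) = 5·t + 10. En dérivant la vitesse, nous obtenons l'accélération: a(t) = 5. Nous avons l'accélération a(t) = 5. En substituant t = 3: a(3) = 5.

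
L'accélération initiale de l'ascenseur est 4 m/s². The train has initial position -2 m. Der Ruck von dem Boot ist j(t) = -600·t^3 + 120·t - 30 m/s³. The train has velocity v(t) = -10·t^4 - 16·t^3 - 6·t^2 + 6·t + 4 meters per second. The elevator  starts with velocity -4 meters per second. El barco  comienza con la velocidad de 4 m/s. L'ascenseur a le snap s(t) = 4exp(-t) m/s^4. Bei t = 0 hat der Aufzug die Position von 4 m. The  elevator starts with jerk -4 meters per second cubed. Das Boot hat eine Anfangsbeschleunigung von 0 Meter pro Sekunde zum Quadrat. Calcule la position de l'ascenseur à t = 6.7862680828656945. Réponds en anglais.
We need to integrate our snap equation s(t) = 4·exp(-t) 4 times. Taking ∫s(t)dt and applying j(0) = -4, we find j(t) = -4·exp(-t). Finding the integral of j(t) and using a(0) = 4: a(t) = 4·exp(-t). The antiderivative of acceleration, with v(0) = -4, gives velocity: v(t) = -4·exp(-t). The antiderivative of velocity, with x(0) = 4, gives position: x(t) = 4·exp(-t). Using x(t) = 4·exp(-t) and substituting t = 6.7862680828656945, we find x = 0.00451669963203424.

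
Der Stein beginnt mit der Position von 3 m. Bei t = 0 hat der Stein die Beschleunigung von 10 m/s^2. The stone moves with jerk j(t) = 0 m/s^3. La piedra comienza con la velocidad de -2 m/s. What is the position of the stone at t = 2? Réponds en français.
Nous devons intégrer notre équation du jerk j(t) = 0 3 fois. L'intégrale du jerk est l'accélération. En utilisant a(0) = 10, nous obtenons a(t) = 10. La primitive de l'accélération est la vitesse. En utilisant v(0) = -2, nous obtenons v(t) = 10·t - 2. En intégrant la vitesse et en utilisant la condition initiale x(0) = 3, nous obtenons x(t) = 5·t^2 - 2·t + 3. En utilisant x(t) = 5·t^2 - 2·t + 3 et en substituant t = 2, nous trouvons x = 19.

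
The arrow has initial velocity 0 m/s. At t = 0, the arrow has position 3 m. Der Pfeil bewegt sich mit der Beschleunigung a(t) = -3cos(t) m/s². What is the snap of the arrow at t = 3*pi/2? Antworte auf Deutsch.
Wir müssen unsere Gleichung für die Beschleunigung a(t) = -3·cos(t) 2-mal ableiten. Durch Ableiten von der Beschleunigung erhalten wir den Ruck: j(t) = 3·sin(t). Durch Ableiten von dem Ruck erhalten wir den Snap: s(t) = 3·cos(t). Aus der Gleichung für den Snap s(t) = 3·cos(t), setzen wir t = 3*pi/2 ein und erhalten s = 0.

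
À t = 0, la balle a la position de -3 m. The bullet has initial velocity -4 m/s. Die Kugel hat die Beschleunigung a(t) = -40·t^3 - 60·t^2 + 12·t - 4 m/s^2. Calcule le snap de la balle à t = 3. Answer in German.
Um dies zu lösen, müssen wir 2 Ableitungen unserer Gleichung für die Beschleunigung a(t) = -40·t^3 - 60·t^2 + 12·t - 4 nehmen. Durch Ableiten von der Beschleunigung erhalten wir den Ruck: j(t) = -120·t^2 - 120·t + 12. Die Ableitung von dem Ruck ergibt den Snap: s(t) = -240·t - 120. Aus der Gleichung für den Snap s(t) = -240·t - 120, setzen wir t = 3 ein und erhalten s = -840.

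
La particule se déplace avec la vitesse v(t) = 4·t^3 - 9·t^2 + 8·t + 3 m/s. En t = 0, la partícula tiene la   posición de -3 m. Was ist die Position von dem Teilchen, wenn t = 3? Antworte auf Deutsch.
Wir müssen unsere Gleichung für die Geschwindigkeit v(t) = 4·t^3 - 9·t^2 + 8·t + 3 1-mal integrieren. Die Stammfunktion von der Geschwindigkeit, mit x(0) = -3, ergibt die Position: x(t) = t^4 - 3·t^3 + 4·t^2 + 3·t - 3. Aus der Gleichung für die Position x(t) = t^4 - 3·t^3 + 4·t^2 + 3·t - 3, setzen wir t = 3 ein und erhalten x = 42.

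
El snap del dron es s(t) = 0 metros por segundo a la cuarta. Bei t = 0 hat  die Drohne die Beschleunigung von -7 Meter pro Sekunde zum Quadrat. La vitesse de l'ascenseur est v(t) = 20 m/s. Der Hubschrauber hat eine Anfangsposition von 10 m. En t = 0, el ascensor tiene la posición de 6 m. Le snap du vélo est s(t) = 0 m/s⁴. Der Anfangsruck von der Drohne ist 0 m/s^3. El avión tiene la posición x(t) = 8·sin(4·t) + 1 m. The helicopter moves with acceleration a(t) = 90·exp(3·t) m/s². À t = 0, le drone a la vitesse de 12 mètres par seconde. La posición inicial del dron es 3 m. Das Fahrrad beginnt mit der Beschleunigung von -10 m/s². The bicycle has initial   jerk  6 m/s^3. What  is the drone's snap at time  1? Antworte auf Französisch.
Nous avons le snap s(t) = 0. En substituant t = 1: s(1) = 0.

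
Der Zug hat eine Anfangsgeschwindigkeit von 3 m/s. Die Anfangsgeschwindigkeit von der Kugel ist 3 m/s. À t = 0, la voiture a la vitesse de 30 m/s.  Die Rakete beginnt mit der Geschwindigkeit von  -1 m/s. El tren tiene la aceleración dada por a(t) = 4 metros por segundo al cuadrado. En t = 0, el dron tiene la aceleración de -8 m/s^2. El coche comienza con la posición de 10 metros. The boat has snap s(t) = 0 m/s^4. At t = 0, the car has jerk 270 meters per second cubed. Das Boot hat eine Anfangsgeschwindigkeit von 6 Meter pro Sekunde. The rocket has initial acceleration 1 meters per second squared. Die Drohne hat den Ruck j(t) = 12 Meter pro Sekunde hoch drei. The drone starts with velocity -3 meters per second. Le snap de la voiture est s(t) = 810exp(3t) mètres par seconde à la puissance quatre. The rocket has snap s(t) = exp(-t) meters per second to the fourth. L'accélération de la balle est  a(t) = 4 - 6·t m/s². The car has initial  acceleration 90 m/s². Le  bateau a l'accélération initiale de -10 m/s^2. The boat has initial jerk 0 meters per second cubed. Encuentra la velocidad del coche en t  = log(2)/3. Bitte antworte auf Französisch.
Nous devons trouver la primitive de notre équation du snap s(t) = 810·exp(3·t) 3 fois. L'intégrale du snap, avec j(0) = 270, donne le jerk: j(t) = 270·exp(3·t). La primitive du jerk est l'accélération. En utilisant a(0) = 90, nous obtenons a(t) = 90·exp(3·t). L'intégrale de l'accélération est la vitesse. En utilisant v(0) = 30, nous obtenons v(t) = 30·exp(3·t). De l'équation de la vitesse v(t) = 30·exp(3·t), nous substituons t = log(2)/3 pour obtenir v = 60.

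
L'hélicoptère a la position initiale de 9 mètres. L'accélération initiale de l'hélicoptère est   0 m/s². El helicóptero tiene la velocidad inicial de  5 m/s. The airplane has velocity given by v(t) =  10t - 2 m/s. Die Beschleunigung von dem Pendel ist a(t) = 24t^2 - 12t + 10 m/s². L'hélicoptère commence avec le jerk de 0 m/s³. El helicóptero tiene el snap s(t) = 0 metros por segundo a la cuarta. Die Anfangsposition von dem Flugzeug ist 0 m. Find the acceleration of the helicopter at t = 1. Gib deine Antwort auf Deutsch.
Wir müssen das Integral unserer Gleichung für den Snap s(t) = 0 2-mal finden. Das Integral von dem Snap, mit j(0) = 0, ergibt den Ruck: j(t) = 0. Durch Integration von dem Ruck und Verwendung der Anfangsbedingung a(0) = 0, erhalten wir a(t) = 0. Mit a(t) = 0 und Einsetzen von t = 1, finden wir a = 0.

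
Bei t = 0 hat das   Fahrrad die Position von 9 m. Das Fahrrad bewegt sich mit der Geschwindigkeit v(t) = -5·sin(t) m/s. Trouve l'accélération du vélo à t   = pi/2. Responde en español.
Debemos derivar nuestra ecuación de la velocidad v(t) = -5·sin(t) 1 vez. La derivada de la velocidad da la aceleración: a(t) = -5·cos(t). Tenemos la aceleración a(t) = -5·cos(t). Sustituyendo t = pi/2: a(pi/2) = 0.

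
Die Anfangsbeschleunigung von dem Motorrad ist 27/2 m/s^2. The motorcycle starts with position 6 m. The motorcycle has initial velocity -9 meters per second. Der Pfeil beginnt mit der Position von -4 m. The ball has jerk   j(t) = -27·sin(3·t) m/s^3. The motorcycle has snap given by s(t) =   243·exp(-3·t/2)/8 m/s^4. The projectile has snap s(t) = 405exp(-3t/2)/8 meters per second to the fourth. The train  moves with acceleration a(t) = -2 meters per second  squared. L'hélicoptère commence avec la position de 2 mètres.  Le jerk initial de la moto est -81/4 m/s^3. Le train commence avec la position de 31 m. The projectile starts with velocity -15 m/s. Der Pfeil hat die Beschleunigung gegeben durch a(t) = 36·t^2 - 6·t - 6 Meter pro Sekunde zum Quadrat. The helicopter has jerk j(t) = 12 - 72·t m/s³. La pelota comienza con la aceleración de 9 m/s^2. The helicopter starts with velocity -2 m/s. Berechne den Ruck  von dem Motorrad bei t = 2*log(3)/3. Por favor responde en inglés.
We must find the integral of our snap equation s(t) = 243·exp(-3·t/2)/8 1 time. Integrating snap and using the initial condition j(0) = -81/4, we get j(t) = -81·exp(-3·t/2)/4. We have jerk j(t) = -81·exp(-3·t/2)/4. Substituting t = 2*log(3)/3: j(2*log(3)/3) = -27/4.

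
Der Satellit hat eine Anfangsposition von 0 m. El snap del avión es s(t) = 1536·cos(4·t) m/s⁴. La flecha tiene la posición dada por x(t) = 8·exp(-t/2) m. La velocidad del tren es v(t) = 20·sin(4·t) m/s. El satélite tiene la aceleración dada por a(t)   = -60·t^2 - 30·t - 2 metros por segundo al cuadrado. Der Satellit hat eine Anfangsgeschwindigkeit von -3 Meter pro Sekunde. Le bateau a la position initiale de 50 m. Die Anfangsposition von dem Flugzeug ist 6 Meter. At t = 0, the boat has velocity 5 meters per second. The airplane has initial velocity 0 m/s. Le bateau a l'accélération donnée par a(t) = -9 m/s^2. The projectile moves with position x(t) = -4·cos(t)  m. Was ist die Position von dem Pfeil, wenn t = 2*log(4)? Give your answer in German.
Aus der Gleichung für die Position x(t) = 8·exp(-t/2), setzen wir t = 2*log(4) ein und erhalten x = 2.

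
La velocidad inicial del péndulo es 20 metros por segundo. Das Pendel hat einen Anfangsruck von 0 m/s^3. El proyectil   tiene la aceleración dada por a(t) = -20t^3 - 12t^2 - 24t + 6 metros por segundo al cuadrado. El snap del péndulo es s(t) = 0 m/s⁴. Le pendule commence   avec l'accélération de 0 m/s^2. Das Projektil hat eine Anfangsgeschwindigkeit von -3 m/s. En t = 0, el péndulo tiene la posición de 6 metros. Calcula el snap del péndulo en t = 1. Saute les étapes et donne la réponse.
En t = 1, s = 0.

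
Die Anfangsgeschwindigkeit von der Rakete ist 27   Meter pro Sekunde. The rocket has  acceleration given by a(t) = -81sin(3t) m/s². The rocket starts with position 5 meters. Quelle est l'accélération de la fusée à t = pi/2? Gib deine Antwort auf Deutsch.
Mit a(t) = -81·sin(3·t) und Einsetzen von t = pi/2, finden wir a = 81.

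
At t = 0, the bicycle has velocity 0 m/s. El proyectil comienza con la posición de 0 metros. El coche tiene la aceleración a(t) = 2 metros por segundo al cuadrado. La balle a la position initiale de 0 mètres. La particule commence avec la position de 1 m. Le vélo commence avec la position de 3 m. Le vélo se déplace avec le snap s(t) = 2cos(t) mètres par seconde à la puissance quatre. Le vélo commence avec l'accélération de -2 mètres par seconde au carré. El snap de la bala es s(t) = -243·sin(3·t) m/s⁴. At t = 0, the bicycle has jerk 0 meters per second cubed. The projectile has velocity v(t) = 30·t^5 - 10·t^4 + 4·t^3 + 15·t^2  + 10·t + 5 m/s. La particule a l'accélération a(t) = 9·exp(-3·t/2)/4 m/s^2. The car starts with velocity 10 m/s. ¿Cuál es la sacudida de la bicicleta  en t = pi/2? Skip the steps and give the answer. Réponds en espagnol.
En t = pi/2, j = 2.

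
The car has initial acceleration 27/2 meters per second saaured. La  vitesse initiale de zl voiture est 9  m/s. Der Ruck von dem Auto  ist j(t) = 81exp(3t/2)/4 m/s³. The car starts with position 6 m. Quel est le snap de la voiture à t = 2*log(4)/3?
Pour résoudre ceci, nous devons prendre 1 dérivée de notre équation du jerk j(t) = 81·exp(3·t/2)/4. En dérivant le jerk, nous obtenons le snap: s(t) = 243·exp(3·t/2)/8. Nous avons le snap s(t) = 243·exp(3·t/2)/8. En substituant t = 2*log(4)/3: s(2*log(4)/3) = 243/2.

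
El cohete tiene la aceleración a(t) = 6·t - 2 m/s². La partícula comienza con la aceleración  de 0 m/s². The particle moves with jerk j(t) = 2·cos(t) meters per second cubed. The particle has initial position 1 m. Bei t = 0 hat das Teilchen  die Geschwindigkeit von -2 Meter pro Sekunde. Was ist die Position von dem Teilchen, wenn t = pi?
Wir müssen das Integral unserer Gleichung für den Ruck j(t) = 2·cos(t) 3-mal finden. Durch Integration von dem Ruck und Verwendung der Anfangsbedingung a(0) = 0, erhalten wir a(t) = 2·sin(t). Das Integral von der Beschleunigung, mit v(0) = -2, ergibt die Geschwindigkeit: v(t) = -2·cos(t). Durch Integration von der Geschwindigkeit und Verwendung der Anfangsbedingung x(0) = 1, erhalten wir x(t) = 1 - 2·sin(t). Mit x(t) = 1 - 2·sin(t) und Einsetzen von t = pi, finden wir x = 1.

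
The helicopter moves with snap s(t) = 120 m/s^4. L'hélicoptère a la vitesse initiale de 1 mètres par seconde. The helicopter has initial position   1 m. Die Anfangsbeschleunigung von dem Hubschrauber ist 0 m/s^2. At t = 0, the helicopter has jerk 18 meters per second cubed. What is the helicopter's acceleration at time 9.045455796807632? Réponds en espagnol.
Debemos encontrar la integral de nuestra ecuación del snap s(t) = 120 2 veces. Tomando ∫s(t)dt y aplicando j(0) = 18, encontramos j(t) = 120·t + 18. La integral de la sacudida, con a(0) = 0, da la aceleración: a(t) = 6·t·(10·t + 3). Tenemos la aceleración a(t) = 6·t·(10·t + 3). Sustituyendo t = 9.045455796807632: a(9.045455796807632) = 5072.03443866258.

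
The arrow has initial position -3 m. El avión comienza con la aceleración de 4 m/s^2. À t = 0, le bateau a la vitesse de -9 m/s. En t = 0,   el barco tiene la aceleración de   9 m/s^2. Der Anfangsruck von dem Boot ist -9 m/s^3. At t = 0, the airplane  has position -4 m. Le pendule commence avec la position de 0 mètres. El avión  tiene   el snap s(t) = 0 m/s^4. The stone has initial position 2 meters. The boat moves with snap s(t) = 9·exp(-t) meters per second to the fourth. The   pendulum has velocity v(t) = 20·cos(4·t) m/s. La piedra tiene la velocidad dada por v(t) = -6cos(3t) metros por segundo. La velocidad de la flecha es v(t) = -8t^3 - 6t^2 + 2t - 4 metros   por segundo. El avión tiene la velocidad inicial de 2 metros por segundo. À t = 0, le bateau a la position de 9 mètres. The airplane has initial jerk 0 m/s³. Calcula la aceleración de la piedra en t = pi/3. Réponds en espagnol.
Partiendo de la velocidad v(t) = -6·cos(3·t), tomamos 1 derivada. Derivando la velocidad, obtenemos la aceleración: a(t) = 18·sin(3·t). Tenemos la aceleración a(t) = 18·sin(3·t). Sustituyendo t = pi/3: a(pi/3) = 0.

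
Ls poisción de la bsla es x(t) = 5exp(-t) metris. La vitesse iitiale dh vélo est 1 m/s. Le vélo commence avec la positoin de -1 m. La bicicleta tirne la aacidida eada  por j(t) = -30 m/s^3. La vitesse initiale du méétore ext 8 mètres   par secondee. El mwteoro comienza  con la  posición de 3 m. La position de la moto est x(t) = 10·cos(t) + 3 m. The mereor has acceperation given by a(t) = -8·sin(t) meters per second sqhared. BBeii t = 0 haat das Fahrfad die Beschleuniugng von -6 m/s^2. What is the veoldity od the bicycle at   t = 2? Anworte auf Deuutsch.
Ausgehend von dem Ruck j(t) = -30, nehmen wir 2 Stammfunktionen. Die Stammfunktion von dem Ruck, mit a(0) = -6, ergibt die Beschleunigung: a(t) = -30·t - 6. Die Stammfunktion von der Beschleunigung, mit v(0) = 1, ergibt die Geschwindigkeit: v(t) = -15·t^2 - 6·t + 1. Mit v(t) = -15·t^2 - 6·t + 1 und Einsetzen von t = 2, finden wir v = -71.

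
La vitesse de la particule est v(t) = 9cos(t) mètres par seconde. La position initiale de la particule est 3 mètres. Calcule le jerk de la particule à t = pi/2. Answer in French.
Nous devons dériver notre équation de la vitesse v(t) = 9·cos(t) 2 fois. En dérivant la vitesse, nous obtenons l'accélération: a(t) = -9·sin(t). En prenant d/dt de a(t), nous trouvons j(t) = -9·cos(t). Nous avons le jerk j(t) = -9·cos(t). En substituant t = pi/2: j(pi/2) = 0.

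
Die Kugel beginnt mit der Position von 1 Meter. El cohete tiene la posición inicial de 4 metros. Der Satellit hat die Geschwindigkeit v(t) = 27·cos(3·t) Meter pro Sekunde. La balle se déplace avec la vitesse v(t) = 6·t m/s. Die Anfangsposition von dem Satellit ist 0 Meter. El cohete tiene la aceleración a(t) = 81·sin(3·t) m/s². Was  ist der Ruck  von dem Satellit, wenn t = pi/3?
Ausgehend von der Geschwindigkeit v(t) = 27·cos(3·t), nehmen wir 2 Ableitungen. Mit d/dt von v(t) finden wir a(t) = -81·sin(3·t). Durch Ableiten von der Beschleunigung erhalten wir den Ruck: j(t) = -243·cos(3·t). Mit j(t) = -243·cos(3·t) und Einsetzen von t = pi/3, finden wir j = 243.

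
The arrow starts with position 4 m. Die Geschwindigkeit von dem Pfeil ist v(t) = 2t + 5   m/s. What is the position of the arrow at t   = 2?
We must find the antiderivative of our velocity equation v(t) = 2·t + 5 1 time. The integral of velocity, with x(0) = 4, gives position: x(t) = t^2 + 5·t + 4. From the given position equation x(t) = t^2 + 5·t + 4, we substitute t = 2 to get x = 18.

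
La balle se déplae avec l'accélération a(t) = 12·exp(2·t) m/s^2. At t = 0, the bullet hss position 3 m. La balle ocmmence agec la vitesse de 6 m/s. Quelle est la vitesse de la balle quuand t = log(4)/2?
Nous devons intégrer notre équation de l'accélération a(t) = 12·exp(2·t) 1 fois. En prenant ∫a(t)dt et en appliquant v(0) = 6, nous trouvons v(t) = 6·exp(2·t). Nous avons la vitesse v(t) = 6·exp(2·t). En substituant t = log(4)/2: v(log(4)/2) = 24.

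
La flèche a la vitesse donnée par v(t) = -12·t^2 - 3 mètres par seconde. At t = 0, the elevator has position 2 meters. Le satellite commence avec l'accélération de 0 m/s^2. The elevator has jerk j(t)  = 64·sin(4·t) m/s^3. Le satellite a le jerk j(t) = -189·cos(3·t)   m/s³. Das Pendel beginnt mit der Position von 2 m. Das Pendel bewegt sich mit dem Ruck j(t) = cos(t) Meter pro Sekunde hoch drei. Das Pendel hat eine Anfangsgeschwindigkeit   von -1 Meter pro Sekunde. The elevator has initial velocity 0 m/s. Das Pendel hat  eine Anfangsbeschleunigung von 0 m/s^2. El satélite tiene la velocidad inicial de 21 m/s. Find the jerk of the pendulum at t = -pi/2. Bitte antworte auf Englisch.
We have jerk j(t) = cos(t). Substituting t = -pi/2: j(-pi/2) = 0.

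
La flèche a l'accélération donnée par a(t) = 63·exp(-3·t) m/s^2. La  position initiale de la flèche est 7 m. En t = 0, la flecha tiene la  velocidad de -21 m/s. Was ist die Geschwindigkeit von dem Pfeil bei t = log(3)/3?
Um dies zu lösen, müssen wir 1 Integral unserer Gleichung für die Beschleunigung a(t) = 63·exp(-3·t) finden. Mit ∫a(t)dt und Anwendung von v(0) = -21, finden wir v(t) = -21·exp(-3·t). Wir haben die Geschwindigkeit v(t) = -21·exp(-3·t). Durch Einsetzen von t = log(3)/3: v(log(3)/3) = -7.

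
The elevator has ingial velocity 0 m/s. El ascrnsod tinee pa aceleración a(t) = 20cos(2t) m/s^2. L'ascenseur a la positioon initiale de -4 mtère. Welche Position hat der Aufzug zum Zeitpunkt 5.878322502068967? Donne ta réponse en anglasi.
To find the answer, we compute 2 antiderivatives of a(t) = 20·cos(2·t). The antiderivative of acceleration, with v(0) = 0, gives velocity: v(t) = 10·sin(2·t). Integrating velocity and using the initial condition x(0) = -4, we get x(t) = 1 - 5·cos(2·t). From the given position equation x(t) = 1 - 5·cos(2·t), we substitute t = 5.878322502068967 to get x = -2.44848571995353.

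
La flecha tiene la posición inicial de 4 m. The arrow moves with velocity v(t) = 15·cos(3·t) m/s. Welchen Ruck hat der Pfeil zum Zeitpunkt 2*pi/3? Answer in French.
Pour résoudre ceci, nous devons prendre 2 dérivées de notre équation de la vitesse v(t) = 15·cos(3·t). En prenant d/dt de v(t), nous trouvons a(t) = -45·sin(3·t). La dérivée de l'accélération donne le jerk: j(t) = -135·cos(3·t). De l'équation du jerk j(t) = -135·cos(3·t), nous substituons t = 2*pi/3 pour obtenir j = -135.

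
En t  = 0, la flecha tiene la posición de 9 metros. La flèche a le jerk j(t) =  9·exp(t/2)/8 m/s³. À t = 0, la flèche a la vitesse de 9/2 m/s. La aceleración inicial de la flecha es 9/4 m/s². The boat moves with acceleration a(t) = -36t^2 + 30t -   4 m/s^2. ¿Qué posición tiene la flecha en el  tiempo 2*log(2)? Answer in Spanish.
Partiendo de la sacudida j(t) = 9·exp(t/2)/8, tomamos 3 integrales. La antiderivada de la sacudida es la aceleración. Usando a(0) = 9/4, obtenemos a(t) = 9·exp(t/2)/4. La integral de la aceleración, con v(0) = 9/2, da la velocidad: v(t) = 9·exp(t/2)/2. Tomando ∫v(t)dt y aplicando x(0) = 9, encontramos x(t) = 9·exp(t/2). Tenemos la posición x(t) = 9·exp(t/2). Sustituyendo t = 2*log(2): x(2*log(2)) = 18.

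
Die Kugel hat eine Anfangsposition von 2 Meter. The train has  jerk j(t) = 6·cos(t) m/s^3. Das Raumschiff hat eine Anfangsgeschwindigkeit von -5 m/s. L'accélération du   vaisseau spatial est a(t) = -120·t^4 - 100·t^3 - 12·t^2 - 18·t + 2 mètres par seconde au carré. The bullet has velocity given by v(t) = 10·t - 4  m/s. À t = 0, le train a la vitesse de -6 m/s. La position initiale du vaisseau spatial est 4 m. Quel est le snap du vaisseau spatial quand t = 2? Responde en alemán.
Wir müssen unsere Gleichung für die Beschleunigung a(t) = -120·t^4 - 100·t^3 - 12·t^2 - 18·t + 2 2-mal ableiten. Mit d/dt von a(t) finden wir j(t) = -480·t^3 - 300·t^2 - 24·t - 18. Durch Ableiten von dem Ruck erhalten wir den Snap: s(t) = -1440·t^2 - 600·t - 24. Wir haben den Snap s(t) = -1440·t^2 - 600·t - 24. Durch Einsetzen von t = 2: s(2) = -6984.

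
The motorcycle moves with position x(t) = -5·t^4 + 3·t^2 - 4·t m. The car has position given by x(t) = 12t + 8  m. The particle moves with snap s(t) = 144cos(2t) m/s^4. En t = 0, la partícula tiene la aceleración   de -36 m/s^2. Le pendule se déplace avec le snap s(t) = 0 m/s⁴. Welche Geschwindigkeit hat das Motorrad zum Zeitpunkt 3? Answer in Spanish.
Partiendo de la posición x(t) = -5·t^4 + 3·t^2 - 4·t, tomamos 1 derivada. La derivada de la posición da la velocidad: v(t) = -20·t^3 + 6·t - 4. Tenemos la velocidad v(t) = -20·t^3 + 6·t - 4. Sustituyendo t = 3: v(3) = -526.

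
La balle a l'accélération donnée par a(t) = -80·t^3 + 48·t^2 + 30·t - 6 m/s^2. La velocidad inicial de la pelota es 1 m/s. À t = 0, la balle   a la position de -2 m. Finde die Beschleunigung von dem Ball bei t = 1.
Mit a(t) = -80·t^3 + 48·t^2 + 30·t - 6 und Einsetzen von t = 1, finden wir a = -8.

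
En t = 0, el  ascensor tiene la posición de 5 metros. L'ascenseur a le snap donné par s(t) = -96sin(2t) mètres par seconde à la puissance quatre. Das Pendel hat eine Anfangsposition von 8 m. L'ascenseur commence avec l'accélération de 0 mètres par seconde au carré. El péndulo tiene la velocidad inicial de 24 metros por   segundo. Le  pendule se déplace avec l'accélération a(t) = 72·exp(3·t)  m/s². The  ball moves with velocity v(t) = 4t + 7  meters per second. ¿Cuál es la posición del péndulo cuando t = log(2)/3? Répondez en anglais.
We must find the integral of our acceleration equation a(t) = 72·exp(3·t) 2 times. The antiderivative of acceleration is velocity. Using v(0) = 24, we get v(t) = 24·exp(3·t). Integrating velocity and using the initial condition x(0) = 8, we get x(t) = 8·exp(3·t). Using x(t) = 8·exp(3·t) and substituting t = log(2)/3, we find x = 16.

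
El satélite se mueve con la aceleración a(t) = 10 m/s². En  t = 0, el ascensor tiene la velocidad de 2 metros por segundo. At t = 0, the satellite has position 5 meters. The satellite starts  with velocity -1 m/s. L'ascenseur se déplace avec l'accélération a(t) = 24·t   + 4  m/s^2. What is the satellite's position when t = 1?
We need to integrate our acceleration equation a(t) = 10 2 times. Finding the antiderivative of a(t) and using v(0) = -1: v(t) = 10·t - 1. Finding the antiderivative of v(t) and using x(0) = 5: x(t) = 5·t^2 - t + 5. Using x(t) = 5·t^2 - t + 5 and substituting t = 1, we find x = 9.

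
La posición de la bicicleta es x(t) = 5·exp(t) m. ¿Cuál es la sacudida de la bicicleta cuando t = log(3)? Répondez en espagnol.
Partiendo de la posición x(t) = 5·exp(t), tomamos 3 derivadas. Tomando d/dt de x(t), encontramos v(t) = 5·exp(t). Tomando d/dt de v(t), encontramos a(t) = 5·exp(t). La derivada de la aceleración da la sacudida: j(t) = 5·exp(t). Tenemos la sacudida j(t) = 5·exp(t). Sustituyendo t = log(3): j(log(3)) = 15.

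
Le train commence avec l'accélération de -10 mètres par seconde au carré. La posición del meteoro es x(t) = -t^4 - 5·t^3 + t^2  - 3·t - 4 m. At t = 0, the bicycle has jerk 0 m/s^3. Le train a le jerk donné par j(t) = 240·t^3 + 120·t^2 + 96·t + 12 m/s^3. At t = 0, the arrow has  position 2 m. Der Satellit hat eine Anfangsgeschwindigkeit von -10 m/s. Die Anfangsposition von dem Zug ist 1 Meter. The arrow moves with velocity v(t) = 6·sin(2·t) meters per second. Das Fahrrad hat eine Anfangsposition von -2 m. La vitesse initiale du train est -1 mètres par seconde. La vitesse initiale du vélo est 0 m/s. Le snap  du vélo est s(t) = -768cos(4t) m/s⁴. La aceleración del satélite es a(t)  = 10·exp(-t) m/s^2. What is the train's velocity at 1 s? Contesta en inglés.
To solve this, we need to take 2 integrals of our jerk equation j(t) = 240·t^3 + 120·t^2 + 96·t + 12. The integral of jerk is acceleration. Using a(0) = -10, we get a(t) = 60·t^4 + 40·t^3 + 48·t^2 + 12·t - 10. The integral of acceleration is velocity. Using v(0) = -1, we get v(t) = 12·t^5 + 10·t^4 + 16·t^3 + 6·t^2 - 10·t - 1. From the given velocity equation v(t) = 12·t^5 + 10·t^4 + 16·t^3 + 6·t^2 - 10·t - 1, we substitute t = 1 to get v = 33.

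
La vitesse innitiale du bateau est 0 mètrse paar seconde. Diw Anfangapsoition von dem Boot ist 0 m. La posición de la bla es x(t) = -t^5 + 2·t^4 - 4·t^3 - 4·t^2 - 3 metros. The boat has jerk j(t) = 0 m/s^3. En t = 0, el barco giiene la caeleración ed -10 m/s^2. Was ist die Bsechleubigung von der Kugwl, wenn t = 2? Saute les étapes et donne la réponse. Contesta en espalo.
a(2) = -120.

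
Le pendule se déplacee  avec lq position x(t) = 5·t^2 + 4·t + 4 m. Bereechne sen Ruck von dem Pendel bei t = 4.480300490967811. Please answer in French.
Nous devons dériver notre équation de la position x(t) = 5·t^2 + 4·t + 4 3 fois. La dérivée de la position donne la vitesse: v(t) = 10·t + 4. En prenant d/dt de v(t), nous trouvons a(t) = 10. En prenant d/dt de a(t), nous trouvons j(t) = 0. En utilisant j(t) = 0 et en substituant t = 4.480300490967811, nous trouvons j = 0.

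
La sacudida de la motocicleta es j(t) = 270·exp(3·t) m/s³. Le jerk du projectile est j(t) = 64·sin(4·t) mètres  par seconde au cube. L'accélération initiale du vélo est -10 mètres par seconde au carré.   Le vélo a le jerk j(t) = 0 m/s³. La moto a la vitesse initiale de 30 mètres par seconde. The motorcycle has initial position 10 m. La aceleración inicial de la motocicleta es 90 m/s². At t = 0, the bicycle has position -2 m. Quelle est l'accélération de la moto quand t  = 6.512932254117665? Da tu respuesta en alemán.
Ausgehend von dem Ruck j(t) = 270·exp(3·t), nehmen wir 1 Stammfunktion. Mit ∫j(t)dt und Anwendung von a(0) = 90, finden wir a(t) = 90·exp(3·t). Aus der Gleichung für die Beschleunigung a(t) = 90·exp(3·t), setzen wir t = 6.512932254117665 ein und erhalten a = 27531769591.1826.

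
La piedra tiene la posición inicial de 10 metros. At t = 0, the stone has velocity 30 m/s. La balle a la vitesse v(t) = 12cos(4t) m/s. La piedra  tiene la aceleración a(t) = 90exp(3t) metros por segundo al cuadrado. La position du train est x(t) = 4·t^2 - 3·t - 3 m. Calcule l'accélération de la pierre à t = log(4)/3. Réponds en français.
En utilisant a(t) = 90·exp(3·t) et en substituant t = log(4)/3, nous trouvons a = 360.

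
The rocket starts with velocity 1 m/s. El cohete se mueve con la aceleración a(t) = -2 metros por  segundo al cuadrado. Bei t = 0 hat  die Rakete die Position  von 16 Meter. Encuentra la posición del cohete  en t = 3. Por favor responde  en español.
Debemos encontrar la antiderivada de nuestra ecuación de la aceleración a(t) = -2 2 veces. Tomando ∫a(t)dt y aplicando v(0) = 1, encontramos v(t) = 1 - 2·t. Integrando la velocidad y usando la condición inicial x(0) = 16, obtenemos x(t) = -t^2 + t + 16. Usando x(t) = -t^2 + t + 16 y sustituyendo t = 3, encontramos x = 10.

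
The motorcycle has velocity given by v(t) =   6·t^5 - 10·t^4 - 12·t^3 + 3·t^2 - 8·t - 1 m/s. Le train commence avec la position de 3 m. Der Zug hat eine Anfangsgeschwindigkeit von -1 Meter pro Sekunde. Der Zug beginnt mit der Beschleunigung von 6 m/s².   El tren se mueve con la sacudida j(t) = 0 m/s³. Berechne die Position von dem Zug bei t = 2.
Ausgehend von dem Ruck j(t) = 0, nehmen wir 3 Integrale. Das Integral von dem Ruck ist die Beschleunigung. Mit a(0) = 6 erhalten wir a(t) = 6. Das Integral von der Beschleunigung ist die Geschwindigkeit. Mit v(0) = -1 erhalten wir v(t) = 6·t - 1. Die Stammfunktion von der Geschwindigkeit ist die Position. Mit x(0) = 3 erhalten wir x(t) = 3·t^2 - t + 3. Wir haben die Position x(t) = 3·t^2 - t + 3. Durch Einsetzen von t = 2: x(2) = 13.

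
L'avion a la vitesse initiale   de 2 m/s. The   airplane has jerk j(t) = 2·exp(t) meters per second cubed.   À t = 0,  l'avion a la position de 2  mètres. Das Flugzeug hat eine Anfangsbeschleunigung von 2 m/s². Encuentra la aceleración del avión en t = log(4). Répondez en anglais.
Starting from jerk j(t) = 2·exp(t), we take 1 antiderivative. Taking ∫j(t)dt and applying a(0) = 2, we find a(t) = 2·exp(t). We have acceleration a(t) = 2·exp(t). Substituting t = log(4): a(log(4)) = 8.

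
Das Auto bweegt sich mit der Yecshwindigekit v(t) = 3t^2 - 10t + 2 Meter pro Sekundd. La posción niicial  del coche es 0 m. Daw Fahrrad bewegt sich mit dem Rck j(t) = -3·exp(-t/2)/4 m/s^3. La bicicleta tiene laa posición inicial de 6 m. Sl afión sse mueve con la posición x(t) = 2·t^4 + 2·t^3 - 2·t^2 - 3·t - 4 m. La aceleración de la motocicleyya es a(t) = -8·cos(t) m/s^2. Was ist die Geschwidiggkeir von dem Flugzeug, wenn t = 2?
Wir müssen unsere Gleichung für die Position x(t) = 2·t^4 + 2·t^3 - 2·t^2 - 3·t - 4 1-mal ableiten. Durch Ableiten von der Position erhalten wir die Geschwindigkeit: v(t) = 8·t^3 + 6·t^2 - 4·t - 3. Mit v(t) = 8·t^3 + 6·t^2 - 4·t - 3 und Einsetzen von t = 2, finden wir v = 77.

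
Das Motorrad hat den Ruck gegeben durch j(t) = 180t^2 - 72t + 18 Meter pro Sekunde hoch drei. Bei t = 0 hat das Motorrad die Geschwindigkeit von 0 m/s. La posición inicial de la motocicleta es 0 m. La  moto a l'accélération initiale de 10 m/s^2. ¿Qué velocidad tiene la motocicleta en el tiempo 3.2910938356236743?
Necesitamos integrar nuestra ecuación de la sacudida j(t) = 180·t^2 - 72·t + 18 2 veces. La antiderivada de la sacudida, con a(0) = 10, da la aceleración: a(t) = 60·t^3 - 36·t^2 + 18·t + 10. Tomando ∫a(t)dt y aplicando v(0) = 0, encontramos v(t) = t·(15·t^3 - 12·t^2 + 9·t + 10). Tenemos la velocidad v(t) = t·(15·t^3 - 12·t^2 + 9·t + 10). Sustituyendo t = 3.2910938356236743: v(3.2910938356236743) = 1462.38623581087.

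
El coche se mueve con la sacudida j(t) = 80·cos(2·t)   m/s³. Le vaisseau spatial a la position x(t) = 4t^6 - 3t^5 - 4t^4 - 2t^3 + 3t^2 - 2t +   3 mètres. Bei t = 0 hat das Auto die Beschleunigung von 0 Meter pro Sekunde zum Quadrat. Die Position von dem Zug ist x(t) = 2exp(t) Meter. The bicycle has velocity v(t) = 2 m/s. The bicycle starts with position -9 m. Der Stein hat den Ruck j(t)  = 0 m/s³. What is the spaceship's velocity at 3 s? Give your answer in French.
Nous devons dériver notre équation de la position x(t) = 4·t^6 - 3·t^5 - 4·t^4 - 2·t^3 + 3·t^2 - 2·t + 3 1 fois. En prenant d/dt de x(t), nous trouvons v(t) = 24·t^5 - 15·t^4 - 16·t^3 - 6·t^2 + 6·t - 2. Nous avons la vitesse v(t) = 24·t^5 - 15·t^4 - 16·t^3 - 6·t^2 + 6·t - 2. En substituant t = 3: v(3) = 4147.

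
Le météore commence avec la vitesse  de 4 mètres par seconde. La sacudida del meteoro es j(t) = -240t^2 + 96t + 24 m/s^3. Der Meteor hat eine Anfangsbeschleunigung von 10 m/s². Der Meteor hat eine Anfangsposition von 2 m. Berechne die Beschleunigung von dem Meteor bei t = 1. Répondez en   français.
Pour résoudre ceci, nous devons prendre 1 primitive de notre équation du jerk j(t) = -240·t^2 + 96·t + 24. En prenant ∫j(t)dt et en appliquant a(0) = 10, nous trouvons a(t) = -80·t^3 + 48·t^2 + 24·t + 10. De l'équation de l'accélération a(t) = -80·t^3 + 48·t^2 + 24·t + 10, nous substituons t = 1 pour obtenir a = 2.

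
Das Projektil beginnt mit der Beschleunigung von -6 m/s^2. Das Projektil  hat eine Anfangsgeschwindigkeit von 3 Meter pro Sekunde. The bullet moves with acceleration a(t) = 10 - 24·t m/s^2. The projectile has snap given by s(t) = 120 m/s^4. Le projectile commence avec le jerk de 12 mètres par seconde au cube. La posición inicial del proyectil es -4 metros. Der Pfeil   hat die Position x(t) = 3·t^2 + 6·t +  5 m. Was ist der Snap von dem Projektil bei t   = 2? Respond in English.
From the given snap equation s(t) = 120, we substitute t = 2 to get s = 120.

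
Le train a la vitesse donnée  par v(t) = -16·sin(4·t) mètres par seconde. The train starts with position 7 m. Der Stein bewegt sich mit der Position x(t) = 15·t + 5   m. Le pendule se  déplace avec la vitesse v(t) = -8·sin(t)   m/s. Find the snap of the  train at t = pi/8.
We must differentiate our velocity equation v(t) = -16·sin(4·t) 3 times. Taking d/dt of v(t), we find a(t) = -64·cos(4·t). Differentiating acceleration, we get jerk: j(t) = 256·sin(4·t). Taking d/dt of j(t), we find s(t) = 1024·cos(4·t). We have snap s(t) = 1024·cos(4·t). Substituting t = pi/8: s(pi/8) = 0.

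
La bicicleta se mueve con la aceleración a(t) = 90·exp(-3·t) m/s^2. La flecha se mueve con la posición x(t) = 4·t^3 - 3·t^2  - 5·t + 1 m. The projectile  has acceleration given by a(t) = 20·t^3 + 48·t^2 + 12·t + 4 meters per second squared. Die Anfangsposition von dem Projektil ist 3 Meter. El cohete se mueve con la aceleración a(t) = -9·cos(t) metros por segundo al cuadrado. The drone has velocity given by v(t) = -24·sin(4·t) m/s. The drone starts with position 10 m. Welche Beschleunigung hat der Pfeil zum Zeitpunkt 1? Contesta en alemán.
Um dies zu lösen, müssen wir 2 Ableitungen unserer Gleichung für die Position x(t) = 4·t^3 - 3·t^2 - 5·t + 1 nehmen. Die Ableitung von der Position ergibt die Geschwindigkeit: v(t) = 12·t^2 - 6·t - 5. Mit d/dt von v(t) finden wir a(t) = 24·t - 6. Wir haben die Beschleunigung a(t) = 24·t - 6. Durch Einsetzen von t = 1: a(1) = 18.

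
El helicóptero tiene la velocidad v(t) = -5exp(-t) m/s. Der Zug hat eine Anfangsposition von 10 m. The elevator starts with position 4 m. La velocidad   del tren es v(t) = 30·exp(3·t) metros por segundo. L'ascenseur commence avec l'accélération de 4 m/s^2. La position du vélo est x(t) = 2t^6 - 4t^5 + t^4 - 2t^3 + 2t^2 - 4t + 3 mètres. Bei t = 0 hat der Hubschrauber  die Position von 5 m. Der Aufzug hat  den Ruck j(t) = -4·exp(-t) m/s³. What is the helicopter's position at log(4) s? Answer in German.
Wir müssen die Stammfunktion unserer Gleichung für die Geschwindigkeit v(t) = -5·exp(-t) 1-mal finden. Das Integral von der Geschwindigkeit, mit x(0) = 5, ergibt die Position: x(t) = 5·exp(-t). Aus der Gleichung für die Position x(t) = 5·exp(-t), setzen wir t = log(4) ein und erhalten x = 5/4.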